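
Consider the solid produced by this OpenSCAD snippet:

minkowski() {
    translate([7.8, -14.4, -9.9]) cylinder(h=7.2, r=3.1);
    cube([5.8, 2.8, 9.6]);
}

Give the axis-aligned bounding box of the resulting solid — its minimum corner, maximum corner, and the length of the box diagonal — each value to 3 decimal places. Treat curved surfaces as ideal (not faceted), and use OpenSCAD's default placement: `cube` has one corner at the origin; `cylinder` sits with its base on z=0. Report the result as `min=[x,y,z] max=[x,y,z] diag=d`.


A = translate([7.8, -14.4, -9.9]) cylinder(h=7.2, r=3.1) → bbox [4.7,-17.5,-9.9] .. [10.9,-11.3,-2.7]
B = cube([5.8, 2.8, 9.6]) → bbox [0,0,0] .. [5.8,2.8,9.6]
lo = A.lo+B.lo = [4.7+0, -17.5+0, -9.9+0] = [4.700,-17.500,-9.900]
hi = A.hi+B.hi = [10.9+5.8, -11.3+2.8, -2.7+9.6] = [16.700,-8.500,6.900]
diag = √(12²+9²+16.8²) = √507.24 = 22.522

min=[4.700,-17.500,-9.900] max=[16.700,-8.500,6.900] diag=22.522


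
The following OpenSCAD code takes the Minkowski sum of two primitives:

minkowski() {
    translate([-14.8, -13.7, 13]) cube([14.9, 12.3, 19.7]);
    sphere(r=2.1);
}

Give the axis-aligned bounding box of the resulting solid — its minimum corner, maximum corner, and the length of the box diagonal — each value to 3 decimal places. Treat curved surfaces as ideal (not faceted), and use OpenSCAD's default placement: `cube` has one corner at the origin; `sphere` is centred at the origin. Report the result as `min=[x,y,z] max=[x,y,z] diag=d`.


min=[-16.900,-15.800,10.900] max=[2.200,0.700,34.800] diag=34.760

A = translate([-14.8, -13.7, 13]) cube([14.9, 12.3, 19.7]) → bbox [-14.8,-13.7,13] .. [0.1,-1.4,32.7]
B = sphere(r=2.1) → bbox [-2.1,-2.1,-2.1] .. [2.1,2.1,2.1]
lo = A.lo+B.lo = [-14.8-2.1, -13.7-2.1, 13-2.1] = [-16.900,-15.800,10.900]
hi = A.hi+B.hi = [0.1+2.1, -1.4+2.1, 32.7+2.1] = [2.200,0.700,34.800]
diag = √(19.1²+16.5²+23.9²) = √1208.27 = 34.760


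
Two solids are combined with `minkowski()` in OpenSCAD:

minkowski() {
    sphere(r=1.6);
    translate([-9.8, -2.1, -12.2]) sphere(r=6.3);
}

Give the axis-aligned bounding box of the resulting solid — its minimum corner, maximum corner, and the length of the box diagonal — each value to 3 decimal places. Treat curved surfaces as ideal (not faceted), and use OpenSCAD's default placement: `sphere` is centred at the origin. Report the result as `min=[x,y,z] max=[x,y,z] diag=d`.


A = translate([-9.8, -2.1, -12.2]) sphere(r=6.3) → bbox [-16.1,-8.4,-18.5] .. [-3.5,4.2,-5.9]
B = sphere(r=1.6) → bbox [-1.6,-1.6,-1.6] .. [1.6,1.6,1.6]
lo = A.lo+B.lo = [-16.1-1.6, -8.4-1.6, -18.5-1.6] = [-17.700,-10.000,-20.100]
hi = A.hi+B.hi = [-3.5+1.6, 4.2+1.6, -5.9+1.6] = [-1.900,5.800,-4.300]
diag = √(15.8²+15.8²+15.8²) = √748.92 = 27.366

min=[-17.700,-10.000,-20.100] max=[-1.900,5.800,-4.300] diag=27.366


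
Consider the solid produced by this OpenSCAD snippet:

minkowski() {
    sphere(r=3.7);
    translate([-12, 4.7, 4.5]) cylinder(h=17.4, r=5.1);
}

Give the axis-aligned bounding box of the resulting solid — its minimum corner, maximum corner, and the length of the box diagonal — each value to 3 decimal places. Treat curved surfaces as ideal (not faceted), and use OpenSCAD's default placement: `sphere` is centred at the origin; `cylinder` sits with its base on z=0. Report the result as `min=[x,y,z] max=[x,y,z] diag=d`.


min=[-20.800,-4.100,0.800] max=[-3.200,13.500,25.600] diag=35.136

A = translate([-12, 4.7, 4.5]) cylinder(h=17.4, r=5.1) → bbox [-17.1,-0.4,4.5] .. [-6.9,9.8,21.9]
B = sphere(r=3.7) → bbox [-3.7,-3.7,-3.7] .. [3.7,3.7,3.7]
lo = A.lo+B.lo = [-17.1-3.7, -0.4-3.7, 4.5-3.7] = [-20.800,-4.100,0.800]
hi = A.hi+B.hi = [-6.9+3.7, 9.8+3.7, 21.9+3.7] = [-3.200,13.500,25.600]
diag = √(17.6²+17.6²+24.8²) = √1234.56 = 35.136


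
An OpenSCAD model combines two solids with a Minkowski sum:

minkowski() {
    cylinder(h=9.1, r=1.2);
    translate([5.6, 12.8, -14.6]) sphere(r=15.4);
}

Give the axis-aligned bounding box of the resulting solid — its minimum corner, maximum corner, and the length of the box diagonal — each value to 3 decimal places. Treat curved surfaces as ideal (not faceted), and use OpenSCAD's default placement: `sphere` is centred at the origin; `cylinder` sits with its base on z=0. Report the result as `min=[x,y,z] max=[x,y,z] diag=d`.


A = translate([5.6, 12.8, -14.6]) sphere(r=15.4) → bbox [-9.8,-2.6,-30] .. [21,28.2,0.8]
B = cylinder(h=9.1, r=1.2) → bbox [-1.2,-1.2,0] .. [1.2,1.2,9.1]
lo = A.lo+B.lo = [-9.8-1.2, -2.6-1.2, -30+0] = [-11.000,-3.800,-30.000]
hi = A.hi+B.hi = [21+1.2, 28.2+1.2, 0.8+9.1] = [22.200,29.400,9.900]
diag = √(33.2²+33.2²+39.9²) = √3796.49 = 61.616

min=[-11.000,-3.800,-30.000] max=[22.200,29.400,9.900] diag=61.616


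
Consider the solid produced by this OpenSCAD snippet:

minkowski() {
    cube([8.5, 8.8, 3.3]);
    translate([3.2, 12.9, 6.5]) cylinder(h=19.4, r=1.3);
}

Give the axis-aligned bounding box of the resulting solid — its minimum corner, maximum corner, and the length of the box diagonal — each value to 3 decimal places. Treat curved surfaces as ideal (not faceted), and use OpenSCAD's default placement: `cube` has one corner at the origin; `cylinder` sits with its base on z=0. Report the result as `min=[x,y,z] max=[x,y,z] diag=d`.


A = translate([3.2, 12.9, 6.5]) cylinder(h=19.4, r=1.3) → bbox [1.9,11.6,6.5] .. [4.5,14.2,25.9]
B = cube([8.5, 8.8, 3.3]) → bbox [0,0,0] .. [8.5,8.8,3.3]
lo = A.lo+B.lo = [1.9+0, 11.6+0, 6.5+0] = [1.900,11.600,6.500]
hi = A.hi+B.hi = [4.5+8.5, 14.2+8.8, 25.9+3.3] = [13.000,23.000,29.200]
diag = √(11.1²+11.4²+22.7²) = √768.46 = 27.721

min=[1.900,11.600,6.500] max=[13.000,23.000,29.200] diag=27.721


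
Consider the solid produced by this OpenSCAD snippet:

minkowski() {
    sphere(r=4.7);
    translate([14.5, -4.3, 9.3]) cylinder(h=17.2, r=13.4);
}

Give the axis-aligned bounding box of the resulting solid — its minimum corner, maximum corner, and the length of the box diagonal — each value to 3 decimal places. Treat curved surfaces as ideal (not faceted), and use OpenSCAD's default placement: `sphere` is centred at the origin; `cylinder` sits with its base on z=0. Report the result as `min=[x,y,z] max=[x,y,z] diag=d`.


min=[-3.600,-22.400,4.600] max=[32.600,13.800,31.200] diag=57.693

A = translate([14.5, -4.3, 9.3]) cylinder(h=17.2, r=13.4) → bbox [1.1,-17.7,9.3] .. [27.9,9.1,26.5]
B = sphere(r=4.7) → bbox [-4.7,-4.7,-4.7] .. [4.7,4.7,4.7]
lo = A.lo+B.lo = [1.1-4.7, -17.7-4.7, 9.3-4.7] = [-3.600,-22.400,4.600]
hi = A.hi+B.hi = [27.9+4.7, 9.1+4.7, 26.5+4.7] = [32.600,13.800,31.200]
diag = √(36.2²+36.2²+26.6²) = √3328.44 = 57.693


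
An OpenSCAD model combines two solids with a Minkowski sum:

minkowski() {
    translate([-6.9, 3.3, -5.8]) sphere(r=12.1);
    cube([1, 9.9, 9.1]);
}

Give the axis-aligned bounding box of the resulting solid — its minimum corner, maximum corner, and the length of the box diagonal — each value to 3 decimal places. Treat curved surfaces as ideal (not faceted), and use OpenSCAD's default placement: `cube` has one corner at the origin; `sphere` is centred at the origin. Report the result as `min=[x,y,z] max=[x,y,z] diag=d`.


min=[-19.000,-8.800,-17.900] max=[6.200,25.300,15.400] diag=53.914

A = translate([-6.9, 3.3, -5.8]) sphere(r=12.1) → bbox [-19,-8.8,-17.9] .. [5.2,15.4,6.3]
B = cube([1, 9.9, 9.1]) → bbox [0,0,0] .. [1,9.9,9.1]
lo = A.lo+B.lo = [-19+0, -8.8+0, -17.9+0] = [-19.000,-8.800,-17.900]
hi = A.hi+B.hi = [5.2+1, 15.4+9.9, 6.3+9.1] = [6.200,25.300,15.400]
diag = √(25.2²+34.1²+33.3²) = √2906.74 = 53.914


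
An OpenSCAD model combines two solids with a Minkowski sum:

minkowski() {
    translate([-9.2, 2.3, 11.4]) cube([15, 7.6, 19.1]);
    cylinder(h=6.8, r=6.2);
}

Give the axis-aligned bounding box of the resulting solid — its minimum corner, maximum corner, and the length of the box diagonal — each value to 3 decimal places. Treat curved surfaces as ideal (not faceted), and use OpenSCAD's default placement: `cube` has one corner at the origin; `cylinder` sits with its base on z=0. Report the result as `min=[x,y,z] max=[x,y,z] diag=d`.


A = translate([-9.2, 2.3, 11.4]) cube([15, 7.6, 19.1]) → bbox [-9.2,2.3,11.4] .. [5.8,9.9,30.5]
B = cylinder(h=6.8, r=6.2) → bbox [-6.2,-6.2,0] .. [6.2,6.2,6.8]
lo = A.lo+B.lo = [-9.2-6.2, 2.3-6.2, 11.4+0] = [-15.400,-3.900,11.400]
hi = A.hi+B.hi = [5.8+6.2, 9.9+6.2, 30.5+6.8] = [12.000,16.100,37.300]
diag = √(27.4²+20²+25.9²) = √1821.57 = 42.680

min=[-15.400,-3.900,11.400] max=[12.000,16.100,37.300] diag=42.680


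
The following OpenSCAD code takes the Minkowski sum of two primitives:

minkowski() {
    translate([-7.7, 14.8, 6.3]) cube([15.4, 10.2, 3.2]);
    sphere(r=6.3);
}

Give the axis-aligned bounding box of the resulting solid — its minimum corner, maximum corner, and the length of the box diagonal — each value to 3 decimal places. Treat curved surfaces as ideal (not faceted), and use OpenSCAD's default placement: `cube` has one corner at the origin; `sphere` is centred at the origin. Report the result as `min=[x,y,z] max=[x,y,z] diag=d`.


min=[-14.000,8.500,0.000] max=[14.000,31.300,15.800] diag=39.414

A = translate([-7.7, 14.8, 6.3]) cube([15.4, 10.2, 3.2]) → bbox [-7.7,14.8,6.3] .. [7.7,25,9.5]
B = sphere(r=6.3) → bbox [-6.3,-6.3,-6.3] .. [6.3,6.3,6.3]
lo = A.lo+B.lo = [-7.7-6.3, 14.8-6.3, 6.3-6.3] = [-14.000,8.500,0.000]
hi = A.hi+B.hi = [7.7+6.3, 25+6.3, 9.5+6.3] = [14.000,31.300,15.800]
diag = √(28²+22.8²+15.8²) = √1553.48 = 39.414


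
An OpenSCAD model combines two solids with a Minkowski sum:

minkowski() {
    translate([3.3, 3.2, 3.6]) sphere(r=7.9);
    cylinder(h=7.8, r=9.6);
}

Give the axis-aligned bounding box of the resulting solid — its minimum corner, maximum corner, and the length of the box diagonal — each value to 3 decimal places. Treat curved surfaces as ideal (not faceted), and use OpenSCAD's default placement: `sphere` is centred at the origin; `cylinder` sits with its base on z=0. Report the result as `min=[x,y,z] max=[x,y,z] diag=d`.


min=[-14.200,-14.300,-4.300] max=[20.800,20.700,19.300] diag=54.836

A = translate([3.3, 3.2, 3.6]) sphere(r=7.9) → bbox [-4.6,-4.7,-4.3] .. [11.2,11.1,11.5]
B = cylinder(h=7.8, r=9.6) → bbox [-9.6,-9.6,0] .. [9.6,9.6,7.8]
lo = A.lo+B.lo = [-4.6-9.6, -4.7-9.6, -4.3+0] = [-14.200,-14.300,-4.300]
hi = A.hi+B.hi = [11.2+9.6, 11.1+9.6, 11.5+7.8] = [20.800,20.700,19.300]
diag = √(35²+35²+23.6²) = √3006.96 = 54.836


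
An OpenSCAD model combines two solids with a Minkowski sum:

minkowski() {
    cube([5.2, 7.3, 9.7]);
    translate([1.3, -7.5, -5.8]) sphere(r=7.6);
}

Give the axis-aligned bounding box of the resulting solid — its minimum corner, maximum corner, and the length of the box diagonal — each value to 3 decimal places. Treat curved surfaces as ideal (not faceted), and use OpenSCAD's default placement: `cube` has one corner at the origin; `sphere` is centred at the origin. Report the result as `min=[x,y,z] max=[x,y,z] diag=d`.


min=[-6.300,-15.100,-13.400] max=[14.100,7.400,11.500] diag=39.274

A = translate([1.3, -7.5, -5.8]) sphere(r=7.6) → bbox [-6.3,-15.1,-13.4] .. [8.9,0.1,1.8]
B = cube([5.2, 7.3, 9.7]) → bbox [0,0,0] .. [5.2,7.3,9.7]
lo = A.lo+B.lo = [-6.3+0, -15.1+0, -13.4+0] = [-6.300,-15.100,-13.400]
hi = A.hi+B.hi = [8.9+5.2, 0.1+7.3, 1.8+9.7] = [14.100,7.400,11.500]
diag = √(20.4²+22.5²+24.9²) = √1542.42 = 39.274


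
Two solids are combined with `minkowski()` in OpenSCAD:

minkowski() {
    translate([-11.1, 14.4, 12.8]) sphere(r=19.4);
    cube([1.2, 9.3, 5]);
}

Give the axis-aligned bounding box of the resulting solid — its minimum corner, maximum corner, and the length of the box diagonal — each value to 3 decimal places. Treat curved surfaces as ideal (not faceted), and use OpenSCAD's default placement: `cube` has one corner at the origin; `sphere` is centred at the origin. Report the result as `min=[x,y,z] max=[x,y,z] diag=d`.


min=[-30.500,-5.000,-6.600] max=[9.500,43.100,37.200] diag=76.368

A = translate([-11.1, 14.4, 12.8]) sphere(r=19.4) → bbox [-30.5,-5,-6.6] .. [8.3,33.8,32.2]
B = cube([1.2, 9.3, 5]) → bbox [0,0,0] .. [1.2,9.3,5]
lo = A.lo+B.lo = [-30.5+0, -5+0, -6.6+0] = [-30.500,-5.000,-6.600]
hi = A.hi+B.hi = [8.3+1.2, 33.8+9.3, 32.2+5] = [9.500,43.100,37.200]
diag = √(40²+48.1²+43.8²) = √5832.05 = 76.368


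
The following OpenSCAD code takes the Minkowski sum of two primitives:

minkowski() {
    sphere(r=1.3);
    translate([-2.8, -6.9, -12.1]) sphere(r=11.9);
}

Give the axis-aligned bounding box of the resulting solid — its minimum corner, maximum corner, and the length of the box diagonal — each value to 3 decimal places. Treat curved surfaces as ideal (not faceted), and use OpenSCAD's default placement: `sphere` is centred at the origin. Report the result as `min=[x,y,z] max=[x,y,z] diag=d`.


min=[-16.000,-20.100,-25.300] max=[10.400,6.300,1.100] diag=45.726

A = translate([-2.8, -6.9, -12.1]) sphere(r=11.9) → bbox [-14.7,-18.8,-24] .. [9.1,5,-0.2]
B = sphere(r=1.3) → bbox [-1.3,-1.3,-1.3] .. [1.3,1.3,1.3]
lo = A.lo+B.lo = [-14.7-1.3, -18.8-1.3, -24-1.3] = [-16.000,-20.100,-25.300]
hi = A.hi+B.hi = [9.1+1.3, 5+1.3, -0.2+1.3] = [10.400,6.300,1.100]
diag = √(26.4²+26.4²+26.4²) = √2090.88 = 45.726


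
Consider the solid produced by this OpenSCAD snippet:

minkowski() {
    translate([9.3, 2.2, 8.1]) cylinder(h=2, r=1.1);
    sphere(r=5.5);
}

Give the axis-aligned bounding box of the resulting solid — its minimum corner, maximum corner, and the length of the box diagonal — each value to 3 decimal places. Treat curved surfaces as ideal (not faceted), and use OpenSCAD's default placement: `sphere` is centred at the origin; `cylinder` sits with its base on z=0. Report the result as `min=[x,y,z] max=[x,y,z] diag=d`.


min=[2.700,-4.400,2.600] max=[15.900,8.800,15.600] diag=22.748

A = translate([9.3, 2.2, 8.1]) cylinder(h=2, r=1.1) → bbox [8.2,1.1,8.1] .. [10.4,3.3,10.1]
B = sphere(r=5.5) → bbox [-5.5,-5.5,-5.5] .. [5.5,5.5,5.5]
lo = A.lo+B.lo = [8.2-5.5, 1.1-5.5, 8.1-5.5] = [2.700,-4.400,2.600]
hi = A.hi+B.hi = [10.4+5.5, 3.3+5.5, 10.1+5.5] = [15.900,8.800,15.600]
diag = √(13.2²+13.2²+13²) = √517.48 = 22.748


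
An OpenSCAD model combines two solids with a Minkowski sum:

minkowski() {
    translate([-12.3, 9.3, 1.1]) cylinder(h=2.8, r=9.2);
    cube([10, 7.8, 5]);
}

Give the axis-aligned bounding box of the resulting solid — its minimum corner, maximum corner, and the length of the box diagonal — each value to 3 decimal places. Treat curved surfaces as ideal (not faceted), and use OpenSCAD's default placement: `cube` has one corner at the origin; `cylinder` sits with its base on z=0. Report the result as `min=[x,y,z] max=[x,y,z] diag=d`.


A = translate([-12.3, 9.3, 1.1]) cylinder(h=2.8, r=9.2) → bbox [-21.5,0.1,1.1] .. [-3.1,18.5,3.9]
B = cube([10, 7.8, 5]) → bbox [0,0,0] .. [10,7.8,5]
lo = A.lo+B.lo = [-21.5+0, 0.1+0, 1.1+0] = [-21.500,0.100,1.100]
hi = A.hi+B.hi = [-3.1+10, 18.5+7.8, 3.9+5] = [6.900,26.300,8.900]
diag = √(28.4²+26.2²+7.8²) = √1553.84 = 39.419

min=[-21.500,0.100,1.100] max=[6.900,26.300,8.900] diag=39.419


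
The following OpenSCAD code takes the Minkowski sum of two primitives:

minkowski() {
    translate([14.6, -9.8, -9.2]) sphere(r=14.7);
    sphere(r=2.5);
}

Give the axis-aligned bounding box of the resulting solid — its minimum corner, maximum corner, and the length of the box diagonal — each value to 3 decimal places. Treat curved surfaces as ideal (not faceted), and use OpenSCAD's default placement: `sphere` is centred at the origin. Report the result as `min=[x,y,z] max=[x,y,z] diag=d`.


A = translate([14.6, -9.8, -9.2]) sphere(r=14.7) → bbox [-0.1,-24.5,-23.9] .. [29.3,4.9,5.5]
B = sphere(r=2.5) → bbox [-2.5,-2.5,-2.5] .. [2.5,2.5,2.5]
lo = A.lo+B.lo = [-0.1-2.5, -24.5-2.5, -23.9-2.5] = [-2.600,-27.000,-26.400]
hi = A.hi+B.hi = [29.3+2.5, 4.9+2.5, 5.5+2.5] = [31.800,7.400,8.000]
diag = √(34.4²+34.4²+34.4²) = √3550.08 = 59.583

min=[-2.600,-27.000,-26.400] max=[31.800,7.400,8.000] diag=59.583


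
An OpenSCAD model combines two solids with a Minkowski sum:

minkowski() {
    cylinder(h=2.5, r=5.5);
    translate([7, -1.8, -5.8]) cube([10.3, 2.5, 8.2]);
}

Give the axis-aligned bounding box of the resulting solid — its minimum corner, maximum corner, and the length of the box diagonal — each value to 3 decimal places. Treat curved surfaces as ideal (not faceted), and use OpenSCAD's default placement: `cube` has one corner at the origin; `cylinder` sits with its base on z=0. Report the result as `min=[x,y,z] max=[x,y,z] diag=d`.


A = translate([7, -1.8, -5.8]) cube([10.3, 2.5, 8.2]) → bbox [7,-1.8,-5.8] .. [17.3,0.7,2.4]
B = cylinder(h=2.5, r=5.5) → bbox [-5.5,-5.5,0] .. [5.5,5.5,2.5]
lo = A.lo+B.lo = [7-5.5, -1.8-5.5, -5.8+0] = [1.500,-7.300,-5.800]
hi = A.hi+B.hi = [17.3+5.5, 0.7+5.5, 2.4+2.5] = [22.800,6.200,4.900]
diag = √(21.3²+13.5²+10.7²) = √750.43 = 27.394

min=[1.500,-7.300,-5.800] max=[22.800,6.200,4.900] diag=27.394


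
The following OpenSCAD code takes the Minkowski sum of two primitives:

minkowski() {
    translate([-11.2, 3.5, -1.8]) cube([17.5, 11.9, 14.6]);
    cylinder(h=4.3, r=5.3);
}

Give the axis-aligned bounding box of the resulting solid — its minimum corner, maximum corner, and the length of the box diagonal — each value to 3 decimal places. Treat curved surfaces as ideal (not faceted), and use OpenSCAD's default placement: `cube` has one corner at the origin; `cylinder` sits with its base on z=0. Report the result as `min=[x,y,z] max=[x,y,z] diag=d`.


A = translate([-11.2, 3.5, -1.8]) cube([17.5, 11.9, 14.6]) → bbox [-11.2,3.5,-1.8] .. [6.3,15.4,12.8]
B = cylinder(h=4.3, r=5.3) → bbox [-5.3,-5.3,0] .. [5.3,5.3,4.3]
lo = A.lo+B.lo = [-11.2-5.3, 3.5-5.3, -1.8+0] = [-16.500,-1.800,-1.800]
hi = A.hi+B.hi = [6.3+5.3, 15.4+5.3, 12.8+4.3] = [11.600,20.700,17.100]
diag = √(28.1²+22.5²+18.9²) = √1653.07 = 40.658

min=[-16.500,-1.800,-1.800] max=[11.600,20.700,17.100] diag=40.658


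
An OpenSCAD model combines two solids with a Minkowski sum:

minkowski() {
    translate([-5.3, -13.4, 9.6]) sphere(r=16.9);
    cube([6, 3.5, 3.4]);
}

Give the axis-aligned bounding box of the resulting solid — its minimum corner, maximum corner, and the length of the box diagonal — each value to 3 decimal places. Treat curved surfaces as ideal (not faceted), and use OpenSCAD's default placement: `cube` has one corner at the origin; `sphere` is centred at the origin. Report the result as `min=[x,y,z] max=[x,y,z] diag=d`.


min=[-22.200,-30.300,-7.300] max=[17.600,7.000,29.900] diag=66.024

A = translate([-5.3, -13.4, 9.6]) sphere(r=16.9) → bbox [-22.2,-30.3,-7.3] .. [11.6,3.5,26.5]
B = cube([6, 3.5, 3.4]) → bbox [0,0,0] .. [6,3.5,3.4]
lo = A.lo+B.lo = [-22.2+0, -30.3+0, -7.3+0] = [-22.200,-30.300,-7.300]
hi = A.hi+B.hi = [11.6+6, 3.5+3.5, 26.5+3.4] = [17.600,7.000,29.900]
diag = √(39.8²+37.3²+37.2²) = √4359.17 = 66.024


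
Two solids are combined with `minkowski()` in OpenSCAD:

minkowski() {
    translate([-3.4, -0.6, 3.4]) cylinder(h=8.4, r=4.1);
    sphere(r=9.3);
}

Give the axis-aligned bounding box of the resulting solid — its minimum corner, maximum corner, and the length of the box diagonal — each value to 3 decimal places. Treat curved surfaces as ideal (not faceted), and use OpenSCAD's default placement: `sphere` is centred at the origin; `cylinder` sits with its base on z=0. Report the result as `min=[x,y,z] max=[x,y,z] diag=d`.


A = translate([-3.4, -0.6, 3.4]) cylinder(h=8.4, r=4.1) → bbox [-7.5,-4.7,3.4] .. [0.7,3.5,11.8]
B = sphere(r=9.3) → bbox [-9.3,-9.3,-9.3] .. [9.3,9.3,9.3]
lo = A.lo+B.lo = [-7.5-9.3, -4.7-9.3, 3.4-9.3] = [-16.800,-14.000,-5.900]
hi = A.hi+B.hi = [0.7+9.3, 3.5+9.3, 11.8+9.3] = [10.000,12.800,21.100]
diag = √(26.8²+26.8²+27²) = √2165.48 = 46.535

min=[-16.800,-14.000,-5.900] max=[10.000,12.800,21.100] diag=46.535


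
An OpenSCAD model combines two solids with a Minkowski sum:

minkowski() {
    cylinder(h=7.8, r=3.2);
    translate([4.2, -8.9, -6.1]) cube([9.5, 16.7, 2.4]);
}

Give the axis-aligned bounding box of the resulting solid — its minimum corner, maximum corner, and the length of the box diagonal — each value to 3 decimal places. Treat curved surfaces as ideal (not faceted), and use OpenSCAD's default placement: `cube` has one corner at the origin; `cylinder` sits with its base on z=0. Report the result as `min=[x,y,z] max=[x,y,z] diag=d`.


min=[1.000,-12.100,-6.100] max=[16.900,11.000,4.100] diag=29.841

A = translate([4.2, -8.9, -6.1]) cube([9.5, 16.7, 2.4]) → bbox [4.2,-8.9,-6.1] .. [13.7,7.8,-3.7]
B = cylinder(h=7.8, r=3.2) → bbox [-3.2,-3.2,0] .. [3.2,3.2,7.8]
lo = A.lo+B.lo = [4.2-3.2, -8.9-3.2, -6.1+0] = [1.000,-12.100,-6.100]
hi = A.hi+B.hi = [13.7+3.2, 7.8+3.2, -3.7+7.8] = [16.900,11.000,4.100]
diag = √(15.9²+23.1²+10.2²) = √890.46 = 29.841


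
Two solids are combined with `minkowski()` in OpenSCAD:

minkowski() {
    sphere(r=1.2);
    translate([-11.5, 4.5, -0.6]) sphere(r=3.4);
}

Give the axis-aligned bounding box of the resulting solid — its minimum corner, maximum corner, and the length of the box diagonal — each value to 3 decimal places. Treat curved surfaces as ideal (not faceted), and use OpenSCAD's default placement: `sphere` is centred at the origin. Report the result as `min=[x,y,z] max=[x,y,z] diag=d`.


A = translate([-11.5, 4.5, -0.6]) sphere(r=3.4) → bbox [-14.9,1.1,-4] .. [-8.1,7.9,2.8]
B = sphere(r=1.2) → bbox [-1.2,-1.2,-1.2] .. [1.2,1.2,1.2]
lo = A.lo+B.lo = [-14.9-1.2, 1.1-1.2, -4-1.2] = [-16.100,-0.100,-5.200]
hi = A.hi+B.hi = [-8.1+1.2, 7.9+1.2, 2.8+1.2] = [-6.900,9.100,4.000]
diag = √(9.2²+9.2²+9.2²) = √253.92 = 15.935

min=[-16.100,-0.100,-5.200] max=[-6.900,9.100,4.000] diag=15.935


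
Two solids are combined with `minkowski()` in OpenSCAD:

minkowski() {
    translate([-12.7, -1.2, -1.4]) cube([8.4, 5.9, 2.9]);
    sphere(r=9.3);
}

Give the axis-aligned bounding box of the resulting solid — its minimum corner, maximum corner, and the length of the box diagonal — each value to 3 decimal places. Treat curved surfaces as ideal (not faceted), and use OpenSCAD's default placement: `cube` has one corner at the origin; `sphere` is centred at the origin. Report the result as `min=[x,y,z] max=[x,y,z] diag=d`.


min=[-22.000,-10.500,-10.700] max=[5.000,14.000,10.800] diag=42.326

A = translate([-12.7, -1.2, -1.4]) cube([8.4, 5.9, 2.9]) → bbox [-12.7,-1.2,-1.4] .. [-4.3,4.7,1.5]
B = sphere(r=9.3) → bbox [-9.3,-9.3,-9.3] .. [9.3,9.3,9.3]
lo = A.lo+B.lo = [-12.7-9.3, -1.2-9.3, -1.4-9.3] = [-22.000,-10.500,-10.700]
hi = A.hi+B.hi = [-4.3+9.3, 4.7+9.3, 1.5+9.3] = [5.000,14.000,10.800]
diag = √(27²+24.5²+21.5²) = √1791.5 = 42.326


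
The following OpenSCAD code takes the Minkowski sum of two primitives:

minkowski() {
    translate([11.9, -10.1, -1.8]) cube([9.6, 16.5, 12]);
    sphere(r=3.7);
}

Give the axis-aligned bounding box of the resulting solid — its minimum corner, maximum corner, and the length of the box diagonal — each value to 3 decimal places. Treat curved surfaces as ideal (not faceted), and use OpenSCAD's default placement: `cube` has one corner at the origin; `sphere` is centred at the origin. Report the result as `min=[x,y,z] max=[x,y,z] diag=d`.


A = translate([11.9, -10.1, -1.8]) cube([9.6, 16.5, 12]) → bbox [11.9,-10.1,-1.8] .. [21.5,6.4,10.2]
B = sphere(r=3.7) → bbox [-3.7,-3.7,-3.7] .. [3.7,3.7,3.7]
lo = A.lo+B.lo = [11.9-3.7, -10.1-3.7, -1.8-3.7] = [8.200,-13.800,-5.500]
hi = A.hi+B.hi = [21.5+3.7, 6.4+3.7, 10.2+3.7] = [25.200,10.100,13.900]
diag = √(17²+23.9²+19.4²) = √1236.57 = 35.165

min=[8.200,-13.800,-5.500] max=[25.200,10.100,13.900] diag=35.165


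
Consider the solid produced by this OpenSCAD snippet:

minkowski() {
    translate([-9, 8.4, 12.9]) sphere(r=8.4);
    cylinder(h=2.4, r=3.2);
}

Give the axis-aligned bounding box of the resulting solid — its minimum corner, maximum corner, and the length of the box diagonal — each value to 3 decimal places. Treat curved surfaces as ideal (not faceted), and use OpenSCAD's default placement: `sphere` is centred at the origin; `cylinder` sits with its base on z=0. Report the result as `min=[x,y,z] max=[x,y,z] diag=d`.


min=[-20.600,-3.200,4.500] max=[2.600,20.000,23.700] diag=38.015

A = translate([-9, 8.4, 12.9]) sphere(r=8.4) → bbox [-17.4,0,4.5] .. [-0.6,16.8,21.3]
B = cylinder(h=2.4, r=3.2) → bbox [-3.2,-3.2,0] .. [3.2,3.2,2.4]
lo = A.lo+B.lo = [-17.4-3.2, 0-3.2, 4.5+0] = [-20.600,-3.200,4.500]
hi = A.hi+B.hi = [-0.6+3.2, 16.8+3.2, 21.3+2.4] = [2.600,20.000,23.700]
diag = √(23.2²+23.2²+19.2²) = √1445.12 = 38.015


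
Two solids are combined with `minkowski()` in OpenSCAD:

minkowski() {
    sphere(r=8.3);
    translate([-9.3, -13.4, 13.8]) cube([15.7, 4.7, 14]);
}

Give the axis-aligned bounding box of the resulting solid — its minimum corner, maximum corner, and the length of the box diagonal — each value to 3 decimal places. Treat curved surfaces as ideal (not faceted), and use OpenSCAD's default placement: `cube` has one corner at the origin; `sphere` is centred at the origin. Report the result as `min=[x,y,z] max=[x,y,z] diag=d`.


min=[-17.600,-21.700,5.500] max=[14.700,-0.400,36.100] diag=49.329

A = translate([-9.3, -13.4, 13.8]) cube([15.7, 4.7, 14]) → bbox [-9.3,-13.4,13.8] .. [6.4,-8.7,27.8]
B = sphere(r=8.3) → bbox [-8.3,-8.3,-8.3] .. [8.3,8.3,8.3]
lo = A.lo+B.lo = [-9.3-8.3, -13.4-8.3, 13.8-8.3] = [-17.600,-21.700,5.500]
hi = A.hi+B.hi = [6.4+8.3, -8.7+8.3, 27.8+8.3] = [14.700,-0.400,36.100]
diag = √(32.3²+21.3²+30.6²) = √2433.34 = 49.329


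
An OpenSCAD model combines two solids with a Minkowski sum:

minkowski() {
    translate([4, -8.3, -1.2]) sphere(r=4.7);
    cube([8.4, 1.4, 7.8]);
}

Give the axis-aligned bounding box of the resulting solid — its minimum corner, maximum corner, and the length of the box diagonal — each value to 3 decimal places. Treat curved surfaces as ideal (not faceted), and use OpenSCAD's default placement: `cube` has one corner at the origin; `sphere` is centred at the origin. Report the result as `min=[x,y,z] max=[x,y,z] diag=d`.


A = translate([4, -8.3, -1.2]) sphere(r=4.7) → bbox [-0.7,-13,-5.9] .. [8.7,-3.6,3.5]
B = cube([8.4, 1.4, 7.8]) → bbox [0,0,0] .. [8.4,1.4,7.8]
lo = A.lo+B.lo = [-0.7+0, -13+0, -5.9+0] = [-0.700,-13.000,-5.900]
hi = A.hi+B.hi = [8.7+8.4, -3.6+1.4, 3.5+7.8] = [17.100,-2.200,11.300]
diag = √(17.8²+10.8²+17.2²) = √729.32 = 27.006

min=[-0.700,-13.000,-5.900] max=[17.100,-2.200,11.300] diag=27.006


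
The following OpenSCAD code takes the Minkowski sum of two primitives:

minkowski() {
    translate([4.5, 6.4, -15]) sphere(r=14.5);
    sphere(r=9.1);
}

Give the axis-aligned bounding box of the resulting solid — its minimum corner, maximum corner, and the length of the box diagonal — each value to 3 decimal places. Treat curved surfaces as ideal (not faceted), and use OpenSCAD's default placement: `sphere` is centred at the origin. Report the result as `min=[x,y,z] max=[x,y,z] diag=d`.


A = translate([4.5, 6.4, -15]) sphere(r=14.5) → bbox [-10,-8.1,-29.5] .. [19,20.9,-0.5]
B = sphere(r=9.1) → bbox [-9.1,-9.1,-9.1] .. [9.1,9.1,9.1]
lo = A.lo+B.lo = [-10-9.1, -8.1-9.1, -29.5-9.1] = [-19.100,-17.200,-38.600]
hi = A.hi+B.hi = [19+9.1, 20.9+9.1, -0.5+9.1] = [28.100,30.000,8.600]
diag = √(47.2²+47.2²+47.2²) = √6683.52 = 81.753

min=[-19.100,-17.200,-38.600] max=[28.100,30.000,8.600] diag=81.753


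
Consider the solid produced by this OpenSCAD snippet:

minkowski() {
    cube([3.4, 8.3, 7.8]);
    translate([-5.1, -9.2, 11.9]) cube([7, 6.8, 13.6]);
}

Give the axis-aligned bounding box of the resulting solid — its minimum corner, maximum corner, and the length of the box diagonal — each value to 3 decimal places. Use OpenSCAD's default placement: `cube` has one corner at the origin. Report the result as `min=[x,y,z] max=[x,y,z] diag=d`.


min=[-5.100,-9.200,11.900] max=[5.300,5.900,33.300] diag=28.180

A = translate([-5.1, -9.2, 11.9]) cube([7, 6.8, 13.6]) → bbox [-5.1,-9.2,11.9] .. [1.9,-2.4,25.5]
B = cube([3.4, 8.3, 7.8]) → bbox [0,0,0] .. [3.4,8.3,7.8]
lo = A.lo+B.lo = [-5.1+0, -9.2+0, 11.9+0] = [-5.100,-9.200,11.900]
hi = A.hi+B.hi = [1.9+3.4, -2.4+8.3, 25.5+7.8] = [5.300,5.900,33.300]
diag = √(10.4²+15.1²+21.4²) = √794.13 = 28.180


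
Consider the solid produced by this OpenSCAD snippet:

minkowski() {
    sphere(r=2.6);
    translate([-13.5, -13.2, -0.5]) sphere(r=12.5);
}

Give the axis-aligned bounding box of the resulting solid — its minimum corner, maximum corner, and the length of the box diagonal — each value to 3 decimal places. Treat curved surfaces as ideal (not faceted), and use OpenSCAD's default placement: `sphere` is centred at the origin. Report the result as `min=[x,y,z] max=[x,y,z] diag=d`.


min=[-28.600,-28.300,-15.600] max=[1.600,1.900,14.600] diag=52.308

A = translate([-13.5, -13.2, -0.5]) sphere(r=12.5) → bbox [-26,-25.7,-13] .. [-1,-0.7,12]
B = sphere(r=2.6) → bbox [-2.6,-2.6,-2.6] .. [2.6,2.6,2.6]
lo = A.lo+B.lo = [-26-2.6, -25.7-2.6, -13-2.6] = [-28.600,-28.300,-15.600]
hi = A.hi+B.hi = [-1+2.6, -0.7+2.6, 12+2.6] = [1.600,1.900,14.600]
diag = √(30.2²+30.2²+30.2²) = √2736.12 = 52.308


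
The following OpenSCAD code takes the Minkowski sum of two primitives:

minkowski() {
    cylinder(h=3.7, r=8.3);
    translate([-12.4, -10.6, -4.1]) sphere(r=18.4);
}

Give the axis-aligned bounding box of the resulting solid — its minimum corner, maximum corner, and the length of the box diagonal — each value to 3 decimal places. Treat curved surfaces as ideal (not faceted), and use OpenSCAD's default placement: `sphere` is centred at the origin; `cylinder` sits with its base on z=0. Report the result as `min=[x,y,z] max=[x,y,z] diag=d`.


A = translate([-12.4, -10.6, -4.1]) sphere(r=18.4) → bbox [-30.8,-29,-22.5] .. [6,7.8,14.3]
B = cylinder(h=3.7, r=8.3) → bbox [-8.3,-8.3,0] .. [8.3,8.3,3.7]
lo = A.lo+B.lo = [-30.8-8.3, -29-8.3, -22.5+0] = [-39.100,-37.300,-22.500]
hi = A.hi+B.hi = [6+8.3, 7.8+8.3, 14.3+3.7] = [14.300,16.100,18.000]
diag = √(53.4²+53.4²+40.5²) = √7343.37 = 85.693

min=[-39.100,-37.300,-22.500] max=[14.300,16.100,18.000] diag=85.693


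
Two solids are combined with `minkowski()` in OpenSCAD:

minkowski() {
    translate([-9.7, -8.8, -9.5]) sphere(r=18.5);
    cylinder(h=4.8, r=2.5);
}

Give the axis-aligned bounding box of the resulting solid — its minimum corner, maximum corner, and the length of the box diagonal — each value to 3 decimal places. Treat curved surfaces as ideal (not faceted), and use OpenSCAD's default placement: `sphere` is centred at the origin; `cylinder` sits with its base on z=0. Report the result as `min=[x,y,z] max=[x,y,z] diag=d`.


A = translate([-9.7, -8.8, -9.5]) sphere(r=18.5) → bbox [-28.2,-27.3,-28] .. [8.8,9.7,9]
B = cylinder(h=4.8, r=2.5) → bbox [-2.5,-2.5,0] .. [2.5,2.5,4.8]
lo = A.lo+B.lo = [-28.2-2.5, -27.3-2.5, -28+0] = [-30.700,-29.800,-28.000]
hi = A.hi+B.hi = [8.8+2.5, 9.7+2.5, 9+4.8] = [11.300,12.200,13.800]
diag = √(42²+42²+41.8²) = √5275.24 = 72.631

min=[-30.700,-29.800,-28.000] max=[11.300,12.200,13.800] diag=72.631


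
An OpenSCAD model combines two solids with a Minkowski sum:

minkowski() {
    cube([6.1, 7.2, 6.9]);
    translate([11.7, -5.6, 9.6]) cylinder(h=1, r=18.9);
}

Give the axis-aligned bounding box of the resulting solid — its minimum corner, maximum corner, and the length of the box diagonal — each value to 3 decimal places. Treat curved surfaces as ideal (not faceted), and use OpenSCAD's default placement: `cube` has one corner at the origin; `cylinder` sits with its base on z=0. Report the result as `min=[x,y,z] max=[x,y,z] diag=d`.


min=[-7.200,-24.500,9.600] max=[36.700,20.500,17.500] diag=63.361

A = translate([11.7, -5.6, 9.6]) cylinder(h=1, r=18.9) → bbox [-7.2,-24.5,9.6] .. [30.6,13.3,10.6]
B = cube([6.1, 7.2, 6.9]) → bbox [0,0,0] .. [6.1,7.2,6.9]
lo = A.lo+B.lo = [-7.2+0, -24.5+0, 9.6+0] = [-7.200,-24.500,9.600]
hi = A.hi+B.hi = [30.6+6.1, 13.3+7.2, 10.6+6.9] = [36.700,20.500,17.500]
diag = √(43.9²+45²+7.9²) = √4014.62 = 63.361


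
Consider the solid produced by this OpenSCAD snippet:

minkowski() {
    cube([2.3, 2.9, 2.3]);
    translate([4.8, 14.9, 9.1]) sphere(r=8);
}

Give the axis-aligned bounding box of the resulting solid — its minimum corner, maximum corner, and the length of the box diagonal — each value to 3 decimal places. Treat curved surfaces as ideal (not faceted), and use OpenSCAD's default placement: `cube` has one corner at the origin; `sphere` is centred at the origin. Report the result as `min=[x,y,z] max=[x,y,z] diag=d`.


min=[-3.200,6.900,1.100] max=[15.100,25.800,19.400] diag=32.047

A = translate([4.8, 14.9, 9.1]) sphere(r=8) → bbox [-3.2,6.9,1.1] .. [12.8,22.9,17.1]
B = cube([2.3, 2.9, 2.3]) → bbox [0,0,0] .. [2.3,2.9,2.3]
lo = A.lo+B.lo = [-3.2+0, 6.9+0, 1.1+0] = [-3.200,6.900,1.100]
hi = A.hi+B.hi = [12.8+2.3, 22.9+2.9, 17.1+2.3] = [15.100,25.800,19.400]
diag = √(18.3²+18.9²+18.3²) = √1026.99 = 32.047


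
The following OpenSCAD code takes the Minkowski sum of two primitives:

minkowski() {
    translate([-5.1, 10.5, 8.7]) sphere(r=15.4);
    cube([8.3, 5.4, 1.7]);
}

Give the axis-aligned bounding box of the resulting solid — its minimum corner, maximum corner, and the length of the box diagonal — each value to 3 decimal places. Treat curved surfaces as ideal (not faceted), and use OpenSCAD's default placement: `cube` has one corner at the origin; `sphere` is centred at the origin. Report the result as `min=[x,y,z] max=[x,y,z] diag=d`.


min=[-20.500,-4.900,-6.700] max=[18.600,31.300,25.800] diag=62.414

A = translate([-5.1, 10.5, 8.7]) sphere(r=15.4) → bbox [-20.5,-4.9,-6.7] .. [10.3,25.9,24.1]
B = cube([8.3, 5.4, 1.7]) → bbox [0,0,0] .. [8.3,5.4,1.7]
lo = A.lo+B.lo = [-20.5+0, -4.9+0, -6.7+0] = [-20.500,-4.900,-6.700]
hi = A.hi+B.hi = [10.3+8.3, 25.9+5.4, 24.1+1.7] = [18.600,31.300,25.800]
diag = √(39.1²+36.2²+32.5²) = √3895.5 = 62.414


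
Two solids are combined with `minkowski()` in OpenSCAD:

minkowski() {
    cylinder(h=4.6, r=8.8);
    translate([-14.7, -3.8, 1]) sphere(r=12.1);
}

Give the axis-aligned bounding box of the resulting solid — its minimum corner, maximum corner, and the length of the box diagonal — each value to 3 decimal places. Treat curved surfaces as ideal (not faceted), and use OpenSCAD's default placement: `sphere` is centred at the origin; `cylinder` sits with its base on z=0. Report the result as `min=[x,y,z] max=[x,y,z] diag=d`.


min=[-35.600,-24.700,-11.100] max=[6.200,17.100,17.700] diag=65.757

A = translate([-14.7, -3.8, 1]) sphere(r=12.1) → bbox [-26.8,-15.9,-11.1] .. [-2.6,8.3,13.1]
B = cylinder(h=4.6, r=8.8) → bbox [-8.8,-8.8,0] .. [8.8,8.8,4.6]
lo = A.lo+B.lo = [-26.8-8.8, -15.9-8.8, -11.1+0] = [-35.600,-24.700,-11.100]
hi = A.hi+B.hi = [-2.6+8.8, 8.3+8.8, 13.1+4.6] = [6.200,17.100,17.700]
diag = √(41.8²+41.8²+28.8²) = √4323.92 = 65.757


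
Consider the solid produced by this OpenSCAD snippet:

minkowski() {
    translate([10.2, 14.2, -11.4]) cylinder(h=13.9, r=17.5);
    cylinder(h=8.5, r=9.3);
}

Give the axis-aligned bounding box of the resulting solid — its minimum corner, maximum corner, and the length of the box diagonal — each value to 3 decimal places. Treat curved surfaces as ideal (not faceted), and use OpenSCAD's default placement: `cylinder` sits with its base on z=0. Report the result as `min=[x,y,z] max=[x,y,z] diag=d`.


min=[-16.600,-12.600,-11.400] max=[37.000,41.000,11.000] diag=79.042

A = translate([10.2, 14.2, -11.4]) cylinder(h=13.9, r=17.5) → bbox [-7.3,-3.3,-11.4] .. [27.7,31.7,2.5]
B = cylinder(h=8.5, r=9.3) → bbox [-9.3,-9.3,0] .. [9.3,9.3,8.5]
lo = A.lo+B.lo = [-7.3-9.3, -3.3-9.3, -11.4+0] = [-16.600,-12.600,-11.400]
hi = A.hi+B.hi = [27.7+9.3, 31.7+9.3, 2.5+8.5] = [37.000,41.000,11.000]
diag = √(53.6²+53.6²+22.4²) = √6247.68 = 79.042


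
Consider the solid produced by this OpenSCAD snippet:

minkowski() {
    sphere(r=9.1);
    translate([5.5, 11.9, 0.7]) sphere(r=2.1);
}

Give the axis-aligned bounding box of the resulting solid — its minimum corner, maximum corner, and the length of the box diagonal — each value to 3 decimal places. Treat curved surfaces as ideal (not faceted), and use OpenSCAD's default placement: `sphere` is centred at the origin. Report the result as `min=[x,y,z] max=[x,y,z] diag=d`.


min=[-5.700,0.700,-10.500] max=[16.700,23.100,11.900] diag=38.798

A = translate([5.5, 11.9, 0.7]) sphere(r=2.1) → bbox [3.4,9.8,-1.4] .. [7.6,14,2.8]
B = sphere(r=9.1) → bbox [-9.1,-9.1,-9.1] .. [9.1,9.1,9.1]
lo = A.lo+B.lo = [3.4-9.1, 9.8-9.1, -1.4-9.1] = [-5.700,0.700,-10.500]
hi = A.hi+B.hi = [7.6+9.1, 14+9.1, 2.8+9.1] = [16.700,23.100,11.900]
diag = √(22.4²+22.4²+22.4²) = √1505.28 = 38.798


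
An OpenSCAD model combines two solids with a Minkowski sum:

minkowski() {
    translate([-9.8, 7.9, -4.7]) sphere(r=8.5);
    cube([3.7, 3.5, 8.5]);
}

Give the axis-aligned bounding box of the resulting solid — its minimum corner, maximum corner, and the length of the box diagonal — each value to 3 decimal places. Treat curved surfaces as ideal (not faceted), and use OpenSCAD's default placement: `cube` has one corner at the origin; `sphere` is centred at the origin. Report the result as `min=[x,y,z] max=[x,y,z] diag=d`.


A = translate([-9.8, 7.9, -4.7]) sphere(r=8.5) → bbox [-18.3,-0.6,-13.2] .. [-1.3,16.4,3.8]
B = cube([3.7, 3.5, 8.5]) → bbox [0,0,0] .. [3.7,3.5,8.5]
lo = A.lo+B.lo = [-18.3+0, -0.6+0, -13.2+0] = [-18.300,-0.600,-13.200]
hi = A.hi+B.hi = [-1.3+3.7, 16.4+3.5, 3.8+8.5] = [2.400,19.900,12.300]
diag = √(20.7²+20.5²+25.5²) = √1498.99 = 38.717

min=[-18.300,-0.600,-13.200] max=[2.400,19.900,12.300] diag=38.717


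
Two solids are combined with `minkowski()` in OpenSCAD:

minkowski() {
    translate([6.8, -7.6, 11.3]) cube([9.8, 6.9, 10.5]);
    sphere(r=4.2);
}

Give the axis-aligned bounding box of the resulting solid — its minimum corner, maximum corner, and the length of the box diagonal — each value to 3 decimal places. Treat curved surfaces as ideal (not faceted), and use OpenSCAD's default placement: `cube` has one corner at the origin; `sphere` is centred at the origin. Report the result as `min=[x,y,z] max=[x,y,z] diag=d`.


A = translate([6.8, -7.6, 11.3]) cube([9.8, 6.9, 10.5]) → bbox [6.8,-7.6,11.3] .. [16.6,-0.7,21.8]
B = sphere(r=4.2) → bbox [-4.2,-4.2,-4.2] .. [4.2,4.2,4.2]
lo = A.lo+B.lo = [6.8-4.2, -7.6-4.2, 11.3-4.2] = [2.600,-11.800,7.100]
hi = A.hi+B.hi = [16.6+4.2, -0.7+4.2, 21.8+4.2] = [20.800,3.500,26.000]
diag = √(18.2²+15.3²+18.9²) = √922.54 = 30.373

min=[2.600,-11.800,7.100] max=[20.800,3.500,26.000] diag=30.373


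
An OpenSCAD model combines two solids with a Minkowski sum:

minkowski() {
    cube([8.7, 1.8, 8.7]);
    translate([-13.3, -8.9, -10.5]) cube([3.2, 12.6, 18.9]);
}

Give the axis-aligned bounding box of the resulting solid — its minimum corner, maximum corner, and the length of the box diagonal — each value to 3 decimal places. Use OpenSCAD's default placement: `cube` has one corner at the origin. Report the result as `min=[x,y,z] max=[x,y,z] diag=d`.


A = translate([-13.3, -8.9, -10.5]) cube([3.2, 12.6, 18.9]) → bbox [-13.3,-8.9,-10.5] .. [-10.1,3.7,8.4]
B = cube([8.7, 1.8, 8.7]) → bbox [0,0,0] .. [8.7,1.8,8.7]
lo = A.lo+B.lo = [-13.3+0, -8.9+0, -10.5+0] = [-13.300,-8.900,-10.500]
hi = A.hi+B.hi = [-10.1+8.7, 3.7+1.8, 8.4+8.7] = [-1.400,5.500,17.100]
diag = √(11.9²+14.4²+27.6²) = √1110.73 = 33.328

min=[-13.300,-8.900,-10.500] max=[-1.400,5.500,17.100] diag=33.328


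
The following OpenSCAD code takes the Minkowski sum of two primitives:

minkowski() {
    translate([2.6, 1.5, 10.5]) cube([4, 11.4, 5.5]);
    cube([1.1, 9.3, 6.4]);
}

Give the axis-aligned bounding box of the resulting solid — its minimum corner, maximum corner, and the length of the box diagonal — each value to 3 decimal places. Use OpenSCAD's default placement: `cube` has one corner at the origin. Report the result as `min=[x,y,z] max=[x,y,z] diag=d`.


min=[2.600,1.500,10.500] max=[7.700,22.200,22.400] diag=24.415

A = translate([2.6, 1.5, 10.5]) cube([4, 11.4, 5.5]) → bbox [2.6,1.5,10.5] .. [6.6,12.9,16]
B = cube([1.1, 9.3, 6.4]) → bbox [0,0,0] .. [1.1,9.3,6.4]
lo = A.lo+B.lo = [2.6+0, 1.5+0, 10.5+0] = [2.600,1.500,10.500]
hi = A.hi+B.hi = [6.6+1.1, 12.9+9.3, 16+6.4] = [7.700,22.200,22.400]
diag = √(5.1²+20.7²+11.9²) = √596.11 = 24.415
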